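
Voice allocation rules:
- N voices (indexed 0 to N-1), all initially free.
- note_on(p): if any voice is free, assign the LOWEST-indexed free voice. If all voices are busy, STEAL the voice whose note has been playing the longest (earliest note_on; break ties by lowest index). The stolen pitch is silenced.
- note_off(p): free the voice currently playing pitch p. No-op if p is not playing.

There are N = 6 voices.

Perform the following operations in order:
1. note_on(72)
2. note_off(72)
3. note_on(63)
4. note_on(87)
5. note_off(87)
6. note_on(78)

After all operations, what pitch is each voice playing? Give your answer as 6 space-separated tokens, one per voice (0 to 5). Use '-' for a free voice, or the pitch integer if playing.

Op 1: note_on(72): voice 0 is free -> assigned | voices=[72 - - - - -]
Op 2: note_off(72): free voice 0 | voices=[- - - - - -]
Op 3: note_on(63): voice 0 is free -> assigned | voices=[63 - - - - -]
Op 4: note_on(87): voice 1 is free -> assigned | voices=[63 87 - - - -]
Op 5: note_off(87): free voice 1 | voices=[63 - - - - -]
Op 6: note_on(78): voice 1 is free -> assigned | voices=[63 78 - - - -]

Answer: 63 78 - - - -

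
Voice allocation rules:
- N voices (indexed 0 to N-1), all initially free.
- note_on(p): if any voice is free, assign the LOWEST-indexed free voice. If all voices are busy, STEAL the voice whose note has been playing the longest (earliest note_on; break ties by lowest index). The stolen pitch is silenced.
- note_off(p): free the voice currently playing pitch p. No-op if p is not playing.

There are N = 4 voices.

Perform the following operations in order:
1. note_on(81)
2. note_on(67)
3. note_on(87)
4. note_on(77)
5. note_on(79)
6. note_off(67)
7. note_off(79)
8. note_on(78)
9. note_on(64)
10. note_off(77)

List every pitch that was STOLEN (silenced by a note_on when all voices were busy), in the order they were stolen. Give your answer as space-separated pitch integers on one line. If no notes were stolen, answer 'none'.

Answer: 81

Derivation:
Op 1: note_on(81): voice 0 is free -> assigned | voices=[81 - - -]
Op 2: note_on(67): voice 1 is free -> assigned | voices=[81 67 - -]
Op 3: note_on(87): voice 2 is free -> assigned | voices=[81 67 87 -]
Op 4: note_on(77): voice 3 is free -> assigned | voices=[81 67 87 77]
Op 5: note_on(79): all voices busy, STEAL voice 0 (pitch 81, oldest) -> assign | voices=[79 67 87 77]
Op 6: note_off(67): free voice 1 | voices=[79 - 87 77]
Op 7: note_off(79): free voice 0 | voices=[- - 87 77]
Op 8: note_on(78): voice 0 is free -> assigned | voices=[78 - 87 77]
Op 9: note_on(64): voice 1 is free -> assigned | voices=[78 64 87 77]
Op 10: note_off(77): free voice 3 | voices=[78 64 87 -]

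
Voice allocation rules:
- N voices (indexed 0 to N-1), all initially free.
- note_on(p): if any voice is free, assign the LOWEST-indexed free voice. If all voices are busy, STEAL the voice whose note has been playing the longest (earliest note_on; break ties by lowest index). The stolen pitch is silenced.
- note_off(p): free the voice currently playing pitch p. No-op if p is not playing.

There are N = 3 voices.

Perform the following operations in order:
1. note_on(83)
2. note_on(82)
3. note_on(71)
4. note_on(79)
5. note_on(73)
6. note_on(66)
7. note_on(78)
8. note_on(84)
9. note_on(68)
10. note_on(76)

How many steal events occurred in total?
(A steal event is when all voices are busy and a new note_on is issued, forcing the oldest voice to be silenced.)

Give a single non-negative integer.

Answer: 7

Derivation:
Op 1: note_on(83): voice 0 is free -> assigned | voices=[83 - -]
Op 2: note_on(82): voice 1 is free -> assigned | voices=[83 82 -]
Op 3: note_on(71): voice 2 is free -> assigned | voices=[83 82 71]
Op 4: note_on(79): all voices busy, STEAL voice 0 (pitch 83, oldest) -> assign | voices=[79 82 71]
Op 5: note_on(73): all voices busy, STEAL voice 1 (pitch 82, oldest) -> assign | voices=[79 73 71]
Op 6: note_on(66): all voices busy, STEAL voice 2 (pitch 71, oldest) -> assign | voices=[79 73 66]
Op 7: note_on(78): all voices busy, STEAL voice 0 (pitch 79, oldest) -> assign | voices=[78 73 66]
Op 8: note_on(84): all voices busy, STEAL voice 1 (pitch 73, oldest) -> assign | voices=[78 84 66]
Op 9: note_on(68): all voices busy, STEAL voice 2 (pitch 66, oldest) -> assign | voices=[78 84 68]
Op 10: note_on(76): all voices busy, STEAL voice 0 (pitch 78, oldest) -> assign | voices=[76 84 68]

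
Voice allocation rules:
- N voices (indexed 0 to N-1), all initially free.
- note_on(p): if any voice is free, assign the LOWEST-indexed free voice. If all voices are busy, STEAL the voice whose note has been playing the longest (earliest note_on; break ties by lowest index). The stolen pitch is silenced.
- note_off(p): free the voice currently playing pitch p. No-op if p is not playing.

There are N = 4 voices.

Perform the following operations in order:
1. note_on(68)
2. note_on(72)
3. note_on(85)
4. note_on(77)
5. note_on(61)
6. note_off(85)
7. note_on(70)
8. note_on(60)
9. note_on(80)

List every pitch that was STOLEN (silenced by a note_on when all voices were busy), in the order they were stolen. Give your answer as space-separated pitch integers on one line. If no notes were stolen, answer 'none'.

Op 1: note_on(68): voice 0 is free -> assigned | voices=[68 - - -]
Op 2: note_on(72): voice 1 is free -> assigned | voices=[68 72 - -]
Op 3: note_on(85): voice 2 is free -> assigned | voices=[68 72 85 -]
Op 4: note_on(77): voice 3 is free -> assigned | voices=[68 72 85 77]
Op 5: note_on(61): all voices busy, STEAL voice 0 (pitch 68, oldest) -> assign | voices=[61 72 85 77]
Op 6: note_off(85): free voice 2 | voices=[61 72 - 77]
Op 7: note_on(70): voice 2 is free -> assigned | voices=[61 72 70 77]
Op 8: note_on(60): all voices busy, STEAL voice 1 (pitch 72, oldest) -> assign | voices=[61 60 70 77]
Op 9: note_on(80): all voices busy, STEAL voice 3 (pitch 77, oldest) -> assign | voices=[61 60 70 80]

Answer: 68 72 77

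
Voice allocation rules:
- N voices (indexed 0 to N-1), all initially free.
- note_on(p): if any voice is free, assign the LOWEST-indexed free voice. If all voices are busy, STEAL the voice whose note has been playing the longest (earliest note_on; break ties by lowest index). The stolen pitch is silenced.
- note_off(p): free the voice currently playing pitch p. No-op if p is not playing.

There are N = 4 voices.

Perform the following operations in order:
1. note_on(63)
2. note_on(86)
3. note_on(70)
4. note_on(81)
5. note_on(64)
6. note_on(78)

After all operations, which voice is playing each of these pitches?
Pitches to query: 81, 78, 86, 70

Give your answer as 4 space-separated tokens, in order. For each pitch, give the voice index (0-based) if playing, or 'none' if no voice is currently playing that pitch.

Op 1: note_on(63): voice 0 is free -> assigned | voices=[63 - - -]
Op 2: note_on(86): voice 1 is free -> assigned | voices=[63 86 - -]
Op 3: note_on(70): voice 2 is free -> assigned | voices=[63 86 70 -]
Op 4: note_on(81): voice 3 is free -> assigned | voices=[63 86 70 81]
Op 5: note_on(64): all voices busy, STEAL voice 0 (pitch 63, oldest) -> assign | voices=[64 86 70 81]
Op 6: note_on(78): all voices busy, STEAL voice 1 (pitch 86, oldest) -> assign | voices=[64 78 70 81]

Answer: 3 1 none 2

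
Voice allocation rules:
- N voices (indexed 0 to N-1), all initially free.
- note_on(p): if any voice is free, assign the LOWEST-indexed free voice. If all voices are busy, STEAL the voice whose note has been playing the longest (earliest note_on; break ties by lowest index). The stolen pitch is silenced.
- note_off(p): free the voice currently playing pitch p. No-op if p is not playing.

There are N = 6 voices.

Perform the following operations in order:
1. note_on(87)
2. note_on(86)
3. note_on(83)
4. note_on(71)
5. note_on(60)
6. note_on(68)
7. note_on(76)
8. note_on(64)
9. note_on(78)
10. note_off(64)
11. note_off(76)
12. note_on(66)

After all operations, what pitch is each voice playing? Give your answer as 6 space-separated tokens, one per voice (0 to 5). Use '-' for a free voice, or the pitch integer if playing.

Answer: 66 - 78 71 60 68

Derivation:
Op 1: note_on(87): voice 0 is free -> assigned | voices=[87 - - - - -]
Op 2: note_on(86): voice 1 is free -> assigned | voices=[87 86 - - - -]
Op 3: note_on(83): voice 2 is free -> assigned | voices=[87 86 83 - - -]
Op 4: note_on(71): voice 3 is free -> assigned | voices=[87 86 83 71 - -]
Op 5: note_on(60): voice 4 is free -> assigned | voices=[87 86 83 71 60 -]
Op 6: note_on(68): voice 5 is free -> assigned | voices=[87 86 83 71 60 68]
Op 7: note_on(76): all voices busy, STEAL voice 0 (pitch 87, oldest) -> assign | voices=[76 86 83 71 60 68]
Op 8: note_on(64): all voices busy, STEAL voice 1 (pitch 86, oldest) -> assign | voices=[76 64 83 71 60 68]
Op 9: note_on(78): all voices busy, STEAL voice 2 (pitch 83, oldest) -> assign | voices=[76 64 78 71 60 68]
Op 10: note_off(64): free voice 1 | voices=[76 - 78 71 60 68]
Op 11: note_off(76): free voice 0 | voices=[- - 78 71 60 68]
Op 12: note_on(66): voice 0 is free -> assigned | voices=[66 - 78 71 60 68]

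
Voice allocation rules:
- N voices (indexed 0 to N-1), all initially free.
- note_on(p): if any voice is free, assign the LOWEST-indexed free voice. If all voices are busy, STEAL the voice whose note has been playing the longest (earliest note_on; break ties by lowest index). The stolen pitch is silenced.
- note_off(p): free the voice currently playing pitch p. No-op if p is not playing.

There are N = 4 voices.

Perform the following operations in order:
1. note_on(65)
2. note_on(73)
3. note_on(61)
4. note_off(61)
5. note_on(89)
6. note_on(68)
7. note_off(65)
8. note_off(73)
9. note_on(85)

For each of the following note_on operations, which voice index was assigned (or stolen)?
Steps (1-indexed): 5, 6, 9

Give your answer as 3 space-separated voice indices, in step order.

Answer: 2 3 0

Derivation:
Op 1: note_on(65): voice 0 is free -> assigned | voices=[65 - - -]
Op 2: note_on(73): voice 1 is free -> assigned | voices=[65 73 - -]
Op 3: note_on(61): voice 2 is free -> assigned | voices=[65 73 61 -]
Op 4: note_off(61): free voice 2 | voices=[65 73 - -]
Op 5: note_on(89): voice 2 is free -> assigned | voices=[65 73 89 -]
Op 6: note_on(68): voice 3 is free -> assigned | voices=[65 73 89 68]
Op 7: note_off(65): free voice 0 | voices=[- 73 89 68]
Op 8: note_off(73): free voice 1 | voices=[- - 89 68]
Op 9: note_on(85): voice 0 is free -> assigned | voices=[85 - 89 68]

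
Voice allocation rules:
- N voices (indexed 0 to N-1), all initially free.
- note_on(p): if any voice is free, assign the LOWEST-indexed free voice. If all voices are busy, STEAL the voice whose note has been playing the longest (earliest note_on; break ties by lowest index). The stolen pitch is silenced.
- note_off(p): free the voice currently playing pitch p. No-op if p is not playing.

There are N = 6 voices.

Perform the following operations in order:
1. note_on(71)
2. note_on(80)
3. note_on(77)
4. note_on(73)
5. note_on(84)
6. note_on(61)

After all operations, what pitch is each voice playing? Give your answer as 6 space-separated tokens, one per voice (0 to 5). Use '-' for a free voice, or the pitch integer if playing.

Op 1: note_on(71): voice 0 is free -> assigned | voices=[71 - - - - -]
Op 2: note_on(80): voice 1 is free -> assigned | voices=[71 80 - - - -]
Op 3: note_on(77): voice 2 is free -> assigned | voices=[71 80 77 - - -]
Op 4: note_on(73): voice 3 is free -> assigned | voices=[71 80 77 73 - -]
Op 5: note_on(84): voice 4 is free -> assigned | voices=[71 80 77 73 84 -]
Op 6: note_on(61): voice 5 is free -> assigned | voices=[71 80 77 73 84 61]

Answer: 71 80 77 73 84 61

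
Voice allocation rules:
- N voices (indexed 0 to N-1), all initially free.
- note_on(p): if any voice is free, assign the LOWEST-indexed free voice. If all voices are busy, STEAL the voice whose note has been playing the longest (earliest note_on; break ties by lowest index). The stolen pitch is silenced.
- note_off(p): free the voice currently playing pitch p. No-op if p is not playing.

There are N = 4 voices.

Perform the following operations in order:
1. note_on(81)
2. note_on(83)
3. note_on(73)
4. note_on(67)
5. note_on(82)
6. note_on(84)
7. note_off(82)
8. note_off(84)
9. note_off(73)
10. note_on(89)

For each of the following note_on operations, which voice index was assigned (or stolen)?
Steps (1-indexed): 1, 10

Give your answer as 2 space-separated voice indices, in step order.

Answer: 0 0

Derivation:
Op 1: note_on(81): voice 0 is free -> assigned | voices=[81 - - -]
Op 2: note_on(83): voice 1 is free -> assigned | voices=[81 83 - -]
Op 3: note_on(73): voice 2 is free -> assigned | voices=[81 83 73 -]
Op 4: note_on(67): voice 3 is free -> assigned | voices=[81 83 73 67]
Op 5: note_on(82): all voices busy, STEAL voice 0 (pitch 81, oldest) -> assign | voices=[82 83 73 67]
Op 6: note_on(84): all voices busy, STEAL voice 1 (pitch 83, oldest) -> assign | voices=[82 84 73 67]
Op 7: note_off(82): free voice 0 | voices=[- 84 73 67]
Op 8: note_off(84): free voice 1 | voices=[- - 73 67]
Op 9: note_off(73): free voice 2 | voices=[- - - 67]
Op 10: note_on(89): voice 0 is free -> assigned | voices=[89 - - 67]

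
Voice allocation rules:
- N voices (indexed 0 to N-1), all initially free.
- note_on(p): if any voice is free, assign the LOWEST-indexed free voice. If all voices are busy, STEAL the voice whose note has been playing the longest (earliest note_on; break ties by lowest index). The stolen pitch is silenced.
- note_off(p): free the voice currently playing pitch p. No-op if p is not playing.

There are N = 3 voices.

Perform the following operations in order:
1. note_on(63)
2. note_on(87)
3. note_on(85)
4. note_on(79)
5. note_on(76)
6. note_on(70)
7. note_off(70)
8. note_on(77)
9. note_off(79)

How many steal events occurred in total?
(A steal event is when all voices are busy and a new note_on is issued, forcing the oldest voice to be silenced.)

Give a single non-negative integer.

Op 1: note_on(63): voice 0 is free -> assigned | voices=[63 - -]
Op 2: note_on(87): voice 1 is free -> assigned | voices=[63 87 -]
Op 3: note_on(85): voice 2 is free -> assigned | voices=[63 87 85]
Op 4: note_on(79): all voices busy, STEAL voice 0 (pitch 63, oldest) -> assign | voices=[79 87 85]
Op 5: note_on(76): all voices busy, STEAL voice 1 (pitch 87, oldest) -> assign | voices=[79 76 85]
Op 6: note_on(70): all voices busy, STEAL voice 2 (pitch 85, oldest) -> assign | voices=[79 76 70]
Op 7: note_off(70): free voice 2 | voices=[79 76 -]
Op 8: note_on(77): voice 2 is free -> assigned | voices=[79 76 77]
Op 9: note_off(79): free voice 0 | voices=[- 76 77]

Answer: 3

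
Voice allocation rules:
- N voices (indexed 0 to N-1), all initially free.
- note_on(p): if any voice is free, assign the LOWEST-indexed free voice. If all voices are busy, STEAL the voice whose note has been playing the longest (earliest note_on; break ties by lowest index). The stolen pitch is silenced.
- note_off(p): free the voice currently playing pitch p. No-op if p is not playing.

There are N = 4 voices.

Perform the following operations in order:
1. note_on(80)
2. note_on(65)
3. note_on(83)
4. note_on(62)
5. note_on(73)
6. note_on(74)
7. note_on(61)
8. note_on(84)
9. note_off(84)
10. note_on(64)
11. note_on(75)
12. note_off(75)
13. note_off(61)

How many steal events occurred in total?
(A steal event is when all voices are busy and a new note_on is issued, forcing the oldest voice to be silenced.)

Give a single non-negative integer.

Answer: 5

Derivation:
Op 1: note_on(80): voice 0 is free -> assigned | voices=[80 - - -]
Op 2: note_on(65): voice 1 is free -> assigned | voices=[80 65 - -]
Op 3: note_on(83): voice 2 is free -> assigned | voices=[80 65 83 -]
Op 4: note_on(62): voice 3 is free -> assigned | voices=[80 65 83 62]
Op 5: note_on(73): all voices busy, STEAL voice 0 (pitch 80, oldest) -> assign | voices=[73 65 83 62]
Op 6: note_on(74): all voices busy, STEAL voice 1 (pitch 65, oldest) -> assign | voices=[73 74 83 62]
Op 7: note_on(61): all voices busy, STEAL voice 2 (pitch 83, oldest) -> assign | voices=[73 74 61 62]
Op 8: note_on(84): all voices busy, STEAL voice 3 (pitch 62, oldest) -> assign | voices=[73 74 61 84]
Op 9: note_off(84): free voice 3 | voices=[73 74 61 -]
Op 10: note_on(64): voice 3 is free -> assigned | voices=[73 74 61 64]
Op 11: note_on(75): all voices busy, STEAL voice 0 (pitch 73, oldest) -> assign | voices=[75 74 61 64]
Op 12: note_off(75): free voice 0 | voices=[- 74 61 64]
Op 13: note_off(61): free voice 2 | voices=[- 74 - 64]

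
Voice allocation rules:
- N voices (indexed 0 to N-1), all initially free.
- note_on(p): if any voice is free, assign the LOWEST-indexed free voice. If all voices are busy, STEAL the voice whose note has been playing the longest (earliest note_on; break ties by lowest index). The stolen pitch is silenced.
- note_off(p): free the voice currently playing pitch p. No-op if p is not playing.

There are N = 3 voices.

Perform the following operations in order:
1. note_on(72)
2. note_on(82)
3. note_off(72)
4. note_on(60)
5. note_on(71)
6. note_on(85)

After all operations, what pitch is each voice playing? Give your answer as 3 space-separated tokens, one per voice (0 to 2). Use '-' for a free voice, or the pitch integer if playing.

Answer: 60 85 71

Derivation:
Op 1: note_on(72): voice 0 is free -> assigned | voices=[72 - -]
Op 2: note_on(82): voice 1 is free -> assigned | voices=[72 82 -]
Op 3: note_off(72): free voice 0 | voices=[- 82 -]
Op 4: note_on(60): voice 0 is free -> assigned | voices=[60 82 -]
Op 5: note_on(71): voice 2 is free -> assigned | voices=[60 82 71]
Op 6: note_on(85): all voices busy, STEAL voice 1 (pitch 82, oldest) -> assign | voices=[60 85 71]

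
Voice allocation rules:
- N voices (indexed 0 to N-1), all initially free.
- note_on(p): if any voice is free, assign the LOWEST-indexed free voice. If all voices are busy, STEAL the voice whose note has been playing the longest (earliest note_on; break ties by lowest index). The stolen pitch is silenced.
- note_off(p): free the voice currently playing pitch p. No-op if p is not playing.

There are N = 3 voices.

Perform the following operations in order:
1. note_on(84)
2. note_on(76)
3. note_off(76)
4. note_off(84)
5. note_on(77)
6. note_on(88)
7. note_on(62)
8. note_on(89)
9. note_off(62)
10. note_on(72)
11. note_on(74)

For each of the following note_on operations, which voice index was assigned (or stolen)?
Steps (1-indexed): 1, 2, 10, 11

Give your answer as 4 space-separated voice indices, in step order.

Answer: 0 1 2 1

Derivation:
Op 1: note_on(84): voice 0 is free -> assigned | voices=[84 - -]
Op 2: note_on(76): voice 1 is free -> assigned | voices=[84 76 -]
Op 3: note_off(76): free voice 1 | voices=[84 - -]
Op 4: note_off(84): free voice 0 | voices=[- - -]
Op 5: note_on(77): voice 0 is free -> assigned | voices=[77 - -]
Op 6: note_on(88): voice 1 is free -> assigned | voices=[77 88 -]
Op 7: note_on(62): voice 2 is free -> assigned | voices=[77 88 62]
Op 8: note_on(89): all voices busy, STEAL voice 0 (pitch 77, oldest) -> assign | voices=[89 88 62]
Op 9: note_off(62): free voice 2 | voices=[89 88 -]
Op 10: note_on(72): voice 2 is free -> assigned | voices=[89 88 72]
Op 11: note_on(74): all voices busy, STEAL voice 1 (pitch 88, oldest) -> assign | voices=[89 74 72]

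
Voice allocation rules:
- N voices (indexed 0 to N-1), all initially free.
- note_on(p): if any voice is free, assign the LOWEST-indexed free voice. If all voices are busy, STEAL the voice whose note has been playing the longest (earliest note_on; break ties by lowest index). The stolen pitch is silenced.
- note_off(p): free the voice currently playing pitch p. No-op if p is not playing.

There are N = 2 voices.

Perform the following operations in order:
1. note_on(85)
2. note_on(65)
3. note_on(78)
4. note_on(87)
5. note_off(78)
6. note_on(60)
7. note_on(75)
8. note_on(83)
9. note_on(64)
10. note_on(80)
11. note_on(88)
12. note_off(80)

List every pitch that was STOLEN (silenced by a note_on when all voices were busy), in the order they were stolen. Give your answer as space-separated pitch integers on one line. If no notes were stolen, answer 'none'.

Answer: 85 65 87 60 75 83 64

Derivation:
Op 1: note_on(85): voice 0 is free -> assigned | voices=[85 -]
Op 2: note_on(65): voice 1 is free -> assigned | voices=[85 65]
Op 3: note_on(78): all voices busy, STEAL voice 0 (pitch 85, oldest) -> assign | voices=[78 65]
Op 4: note_on(87): all voices busy, STEAL voice 1 (pitch 65, oldest) -> assign | voices=[78 87]
Op 5: note_off(78): free voice 0 | voices=[- 87]
Op 6: note_on(60): voice 0 is free -> assigned | voices=[60 87]
Op 7: note_on(75): all voices busy, STEAL voice 1 (pitch 87, oldest) -> assign | voices=[60 75]
Op 8: note_on(83): all voices busy, STEAL voice 0 (pitch 60, oldest) -> assign | voices=[83 75]
Op 9: note_on(64): all voices busy, STEAL voice 1 (pitch 75, oldest) -> assign | voices=[83 64]
Op 10: note_on(80): all voices busy, STEAL voice 0 (pitch 83, oldest) -> assign | voices=[80 64]
Op 11: note_on(88): all voices busy, STEAL voice 1 (pitch 64, oldest) -> assign | voices=[80 88]
Op 12: note_off(80): free voice 0 | voices=[- 88]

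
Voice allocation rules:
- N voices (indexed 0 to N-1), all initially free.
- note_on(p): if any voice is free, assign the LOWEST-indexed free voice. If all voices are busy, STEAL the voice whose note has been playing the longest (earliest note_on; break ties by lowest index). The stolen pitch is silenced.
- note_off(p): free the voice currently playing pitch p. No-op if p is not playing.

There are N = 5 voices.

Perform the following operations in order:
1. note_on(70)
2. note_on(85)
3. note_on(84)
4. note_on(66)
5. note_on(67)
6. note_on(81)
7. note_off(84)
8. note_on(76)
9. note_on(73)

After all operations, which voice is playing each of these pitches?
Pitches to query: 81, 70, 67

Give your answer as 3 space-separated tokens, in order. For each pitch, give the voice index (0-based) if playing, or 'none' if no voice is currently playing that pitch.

Answer: 0 none 4

Derivation:
Op 1: note_on(70): voice 0 is free -> assigned | voices=[70 - - - -]
Op 2: note_on(85): voice 1 is free -> assigned | voices=[70 85 - - -]
Op 3: note_on(84): voice 2 is free -> assigned | voices=[70 85 84 - -]
Op 4: note_on(66): voice 3 is free -> assigned | voices=[70 85 84 66 -]
Op 5: note_on(67): voice 4 is free -> assigned | voices=[70 85 84 66 67]
Op 6: note_on(81): all voices busy, STEAL voice 0 (pitch 70, oldest) -> assign | voices=[81 85 84 66 67]
Op 7: note_off(84): free voice 2 | voices=[81 85 - 66 67]
Op 8: note_on(76): voice 2 is free -> assigned | voices=[81 85 76 66 67]
Op 9: note_on(73): all voices busy, STEAL voice 1 (pitch 85, oldest) -> assign | voices=[81 73 76 66 67]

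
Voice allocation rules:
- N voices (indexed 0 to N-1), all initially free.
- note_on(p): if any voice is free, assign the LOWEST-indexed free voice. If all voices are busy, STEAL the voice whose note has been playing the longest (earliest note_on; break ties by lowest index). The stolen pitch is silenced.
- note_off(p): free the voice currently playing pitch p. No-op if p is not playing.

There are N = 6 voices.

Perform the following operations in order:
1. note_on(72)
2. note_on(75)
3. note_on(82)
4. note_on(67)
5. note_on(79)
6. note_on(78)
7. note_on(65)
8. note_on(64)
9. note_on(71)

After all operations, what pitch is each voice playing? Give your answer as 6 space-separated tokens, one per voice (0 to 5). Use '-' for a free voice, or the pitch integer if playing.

Answer: 65 64 71 67 79 78

Derivation:
Op 1: note_on(72): voice 0 is free -> assigned | voices=[72 - - - - -]
Op 2: note_on(75): voice 1 is free -> assigned | voices=[72 75 - - - -]
Op 3: note_on(82): voice 2 is free -> assigned | voices=[72 75 82 - - -]
Op 4: note_on(67): voice 3 is free -> assigned | voices=[72 75 82 67 - -]
Op 5: note_on(79): voice 4 is free -> assigned | voices=[72 75 82 67 79 -]
Op 6: note_on(78): voice 5 is free -> assigned | voices=[72 75 82 67 79 78]
Op 7: note_on(65): all voices busy, STEAL voice 0 (pitch 72, oldest) -> assign | voices=[65 75 82 67 79 78]
Op 8: note_on(64): all voices busy, STEAL voice 1 (pitch 75, oldest) -> assign | voices=[65 64 82 67 79 78]
Op 9: note_on(71): all voices busy, STEAL voice 2 (pitch 82, oldest) -> assign | voices=[65 64 71 67 79 78]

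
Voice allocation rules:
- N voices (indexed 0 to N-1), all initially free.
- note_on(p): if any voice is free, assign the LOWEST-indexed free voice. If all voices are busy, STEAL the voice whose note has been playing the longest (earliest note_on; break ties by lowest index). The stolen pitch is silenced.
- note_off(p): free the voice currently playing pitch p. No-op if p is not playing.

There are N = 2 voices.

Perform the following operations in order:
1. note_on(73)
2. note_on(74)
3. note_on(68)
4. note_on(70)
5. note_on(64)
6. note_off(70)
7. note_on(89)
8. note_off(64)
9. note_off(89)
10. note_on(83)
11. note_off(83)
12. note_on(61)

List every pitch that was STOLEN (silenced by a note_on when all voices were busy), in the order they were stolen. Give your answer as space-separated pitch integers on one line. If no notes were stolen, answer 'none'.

Op 1: note_on(73): voice 0 is free -> assigned | voices=[73 -]
Op 2: note_on(74): voice 1 is free -> assigned | voices=[73 74]
Op 3: note_on(68): all voices busy, STEAL voice 0 (pitch 73, oldest) -> assign | voices=[68 74]
Op 4: note_on(70): all voices busy, STEAL voice 1 (pitch 74, oldest) -> assign | voices=[68 70]
Op 5: note_on(64): all voices busy, STEAL voice 0 (pitch 68, oldest) -> assign | voices=[64 70]
Op 6: note_off(70): free voice 1 | voices=[64 -]
Op 7: note_on(89): voice 1 is free -> assigned | voices=[64 89]
Op 8: note_off(64): free voice 0 | voices=[- 89]
Op 9: note_off(89): free voice 1 | voices=[- -]
Op 10: note_on(83): voice 0 is free -> assigned | voices=[83 -]
Op 11: note_off(83): free voice 0 | voices=[- -]
Op 12: note_on(61): voice 0 is free -> assigned | voices=[61 -]

Answer: 73 74 68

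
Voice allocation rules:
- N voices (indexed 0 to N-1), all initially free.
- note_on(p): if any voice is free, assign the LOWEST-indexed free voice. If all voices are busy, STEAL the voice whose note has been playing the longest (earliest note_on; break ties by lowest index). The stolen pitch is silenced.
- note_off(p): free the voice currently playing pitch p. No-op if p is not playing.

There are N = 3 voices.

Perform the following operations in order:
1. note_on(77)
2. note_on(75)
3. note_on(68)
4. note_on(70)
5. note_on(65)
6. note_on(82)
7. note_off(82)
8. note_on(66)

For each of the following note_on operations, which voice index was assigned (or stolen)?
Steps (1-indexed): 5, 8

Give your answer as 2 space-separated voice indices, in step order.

Op 1: note_on(77): voice 0 is free -> assigned | voices=[77 - -]
Op 2: note_on(75): voice 1 is free -> assigned | voices=[77 75 -]
Op 3: note_on(68): voice 2 is free -> assigned | voices=[77 75 68]
Op 4: note_on(70): all voices busy, STEAL voice 0 (pitch 77, oldest) -> assign | voices=[70 75 68]
Op 5: note_on(65): all voices busy, STEAL voice 1 (pitch 75, oldest) -> assign | voices=[70 65 68]
Op 6: note_on(82): all voices busy, STEAL voice 2 (pitch 68, oldest) -> assign | voices=[70 65 82]
Op 7: note_off(82): free voice 2 | voices=[70 65 -]
Op 8: note_on(66): voice 2 is free -> assigned | voices=[70 65 66]

Answer: 1 2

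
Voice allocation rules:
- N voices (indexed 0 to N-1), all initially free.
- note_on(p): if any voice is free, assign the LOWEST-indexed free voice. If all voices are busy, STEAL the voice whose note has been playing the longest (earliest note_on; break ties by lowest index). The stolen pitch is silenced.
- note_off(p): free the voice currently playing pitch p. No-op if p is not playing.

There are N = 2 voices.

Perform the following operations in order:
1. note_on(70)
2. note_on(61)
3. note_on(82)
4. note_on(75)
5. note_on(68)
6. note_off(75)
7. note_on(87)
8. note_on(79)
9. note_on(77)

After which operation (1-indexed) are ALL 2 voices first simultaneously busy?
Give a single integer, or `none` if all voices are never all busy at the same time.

Op 1: note_on(70): voice 0 is free -> assigned | voices=[70 -]
Op 2: note_on(61): voice 1 is free -> assigned | voices=[70 61]
Op 3: note_on(82): all voices busy, STEAL voice 0 (pitch 70, oldest) -> assign | voices=[82 61]
Op 4: note_on(75): all voices busy, STEAL voice 1 (pitch 61, oldest) -> assign | voices=[82 75]
Op 5: note_on(68): all voices busy, STEAL voice 0 (pitch 82, oldest) -> assign | voices=[68 75]
Op 6: note_off(75): free voice 1 | voices=[68 -]
Op 7: note_on(87): voice 1 is free -> assigned | voices=[68 87]
Op 8: note_on(79): all voices busy, STEAL voice 0 (pitch 68, oldest) -> assign | voices=[79 87]
Op 9: note_on(77): all voices busy, STEAL voice 1 (pitch 87, oldest) -> assign | voices=[79 77]

Answer: 2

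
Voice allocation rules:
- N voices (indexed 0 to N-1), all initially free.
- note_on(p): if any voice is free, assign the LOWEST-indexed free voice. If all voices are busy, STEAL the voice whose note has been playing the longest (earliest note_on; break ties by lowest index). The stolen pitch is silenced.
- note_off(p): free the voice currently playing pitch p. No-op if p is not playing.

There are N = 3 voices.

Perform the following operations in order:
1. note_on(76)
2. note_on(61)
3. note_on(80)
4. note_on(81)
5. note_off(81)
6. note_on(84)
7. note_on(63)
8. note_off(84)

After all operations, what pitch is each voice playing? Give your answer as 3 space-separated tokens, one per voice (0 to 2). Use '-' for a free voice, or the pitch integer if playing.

Op 1: note_on(76): voice 0 is free -> assigned | voices=[76 - -]
Op 2: note_on(61): voice 1 is free -> assigned | voices=[76 61 -]
Op 3: note_on(80): voice 2 is free -> assigned | voices=[76 61 80]
Op 4: note_on(81): all voices busy, STEAL voice 0 (pitch 76, oldest) -> assign | voices=[81 61 80]
Op 5: note_off(81): free voice 0 | voices=[- 61 80]
Op 6: note_on(84): voice 0 is free -> assigned | voices=[84 61 80]
Op 7: note_on(63): all voices busy, STEAL voice 1 (pitch 61, oldest) -> assign | voices=[84 63 80]
Op 8: note_off(84): free voice 0 | voices=[- 63 80]

Answer: - 63 80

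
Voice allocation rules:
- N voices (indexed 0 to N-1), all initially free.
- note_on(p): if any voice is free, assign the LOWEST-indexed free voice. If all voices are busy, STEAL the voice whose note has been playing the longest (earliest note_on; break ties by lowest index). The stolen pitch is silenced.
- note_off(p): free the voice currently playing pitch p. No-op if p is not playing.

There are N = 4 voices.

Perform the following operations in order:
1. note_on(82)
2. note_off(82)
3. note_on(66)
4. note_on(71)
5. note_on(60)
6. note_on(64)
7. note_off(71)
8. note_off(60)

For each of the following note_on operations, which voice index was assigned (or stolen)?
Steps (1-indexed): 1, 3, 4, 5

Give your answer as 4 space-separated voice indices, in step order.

Answer: 0 0 1 2

Derivation:
Op 1: note_on(82): voice 0 is free -> assigned | voices=[82 - - -]
Op 2: note_off(82): free voice 0 | voices=[- - - -]
Op 3: note_on(66): voice 0 is free -> assigned | voices=[66 - - -]
Op 4: note_on(71): voice 1 is free -> assigned | voices=[66 71 - -]
Op 5: note_on(60): voice 2 is free -> assigned | voices=[66 71 60 -]
Op 6: note_on(64): voice 3 is free -> assigned | voices=[66 71 60 64]
Op 7: note_off(71): free voice 1 | voices=[66 - 60 64]
Op 8: note_off(60): free voice 2 | voices=[66 - - 64]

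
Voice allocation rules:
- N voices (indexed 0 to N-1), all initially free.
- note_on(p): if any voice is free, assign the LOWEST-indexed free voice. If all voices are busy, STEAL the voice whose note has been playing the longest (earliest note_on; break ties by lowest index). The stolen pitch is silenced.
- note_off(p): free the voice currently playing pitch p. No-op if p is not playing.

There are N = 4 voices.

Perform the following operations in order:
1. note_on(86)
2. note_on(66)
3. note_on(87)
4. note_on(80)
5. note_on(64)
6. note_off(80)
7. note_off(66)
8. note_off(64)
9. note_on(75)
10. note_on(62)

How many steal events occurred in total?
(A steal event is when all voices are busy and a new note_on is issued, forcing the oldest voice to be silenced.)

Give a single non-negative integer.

Answer: 1

Derivation:
Op 1: note_on(86): voice 0 is free -> assigned | voices=[86 - - -]
Op 2: note_on(66): voice 1 is free -> assigned | voices=[86 66 - -]
Op 3: note_on(87): voice 2 is free -> assigned | voices=[86 66 87 -]
Op 4: note_on(80): voice 3 is free -> assigned | voices=[86 66 87 80]
Op 5: note_on(64): all voices busy, STEAL voice 0 (pitch 86, oldest) -> assign | voices=[64 66 87 80]
Op 6: note_off(80): free voice 3 | voices=[64 66 87 -]
Op 7: note_off(66): free voice 1 | voices=[64 - 87 -]
Op 8: note_off(64): free voice 0 | voices=[- - 87 -]
Op 9: note_on(75): voice 0 is free -> assigned | voices=[75 - 87 -]
Op 10: note_on(62): voice 1 is free -> assigned | voices=[75 62 87 -]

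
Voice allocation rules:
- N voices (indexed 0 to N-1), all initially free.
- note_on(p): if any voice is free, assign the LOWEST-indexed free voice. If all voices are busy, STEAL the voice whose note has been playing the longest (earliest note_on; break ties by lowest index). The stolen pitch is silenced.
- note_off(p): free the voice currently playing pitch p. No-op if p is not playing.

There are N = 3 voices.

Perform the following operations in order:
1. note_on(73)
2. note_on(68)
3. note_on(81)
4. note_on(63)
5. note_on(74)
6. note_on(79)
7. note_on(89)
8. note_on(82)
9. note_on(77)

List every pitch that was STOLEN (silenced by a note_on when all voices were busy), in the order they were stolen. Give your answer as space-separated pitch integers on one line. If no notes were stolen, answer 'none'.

Op 1: note_on(73): voice 0 is free -> assigned | voices=[73 - -]
Op 2: note_on(68): voice 1 is free -> assigned | voices=[73 68 -]
Op 3: note_on(81): voice 2 is free -> assigned | voices=[73 68 81]
Op 4: note_on(63): all voices busy, STEAL voice 0 (pitch 73, oldest) -> assign | voices=[63 68 81]
Op 5: note_on(74): all voices busy, STEAL voice 1 (pitch 68, oldest) -> assign | voices=[63 74 81]
Op 6: note_on(79): all voices busy, STEAL voice 2 (pitch 81, oldest) -> assign | voices=[63 74 79]
Op 7: note_on(89): all voices busy, STEAL voice 0 (pitch 63, oldest) -> assign | voices=[89 74 79]
Op 8: note_on(82): all voices busy, STEAL voice 1 (pitch 74, oldest) -> assign | voices=[89 82 79]
Op 9: note_on(77): all voices busy, STEAL voice 2 (pitch 79, oldest) -> assign | voices=[89 82 77]

Answer: 73 68 81 63 74 79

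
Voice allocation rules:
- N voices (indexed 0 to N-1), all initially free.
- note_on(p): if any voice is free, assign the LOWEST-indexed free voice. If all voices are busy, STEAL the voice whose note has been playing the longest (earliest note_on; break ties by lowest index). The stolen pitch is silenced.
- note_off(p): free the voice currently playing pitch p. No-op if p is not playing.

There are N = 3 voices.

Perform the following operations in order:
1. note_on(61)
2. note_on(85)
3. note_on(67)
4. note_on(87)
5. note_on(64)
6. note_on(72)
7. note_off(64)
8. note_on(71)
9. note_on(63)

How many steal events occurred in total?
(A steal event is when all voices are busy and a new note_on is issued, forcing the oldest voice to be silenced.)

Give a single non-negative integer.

Answer: 4

Derivation:
Op 1: note_on(61): voice 0 is free -> assigned | voices=[61 - -]
Op 2: note_on(85): voice 1 is free -> assigned | voices=[61 85 -]
Op 3: note_on(67): voice 2 is free -> assigned | voices=[61 85 67]
Op 4: note_on(87): all voices busy, STEAL voice 0 (pitch 61, oldest) -> assign | voices=[87 85 67]
Op 5: note_on(64): all voices busy, STEAL voice 1 (pitch 85, oldest) -> assign | voices=[87 64 67]
Op 6: note_on(72): all voices busy, STEAL voice 2 (pitch 67, oldest) -> assign | voices=[87 64 72]
Op 7: note_off(64): free voice 1 | voices=[87 - 72]
Op 8: note_on(71): voice 1 is free -> assigned | voices=[87 71 72]
Op 9: note_on(63): all voices busy, STEAL voice 0 (pitch 87, oldest) -> assign | voices=[63 71 72]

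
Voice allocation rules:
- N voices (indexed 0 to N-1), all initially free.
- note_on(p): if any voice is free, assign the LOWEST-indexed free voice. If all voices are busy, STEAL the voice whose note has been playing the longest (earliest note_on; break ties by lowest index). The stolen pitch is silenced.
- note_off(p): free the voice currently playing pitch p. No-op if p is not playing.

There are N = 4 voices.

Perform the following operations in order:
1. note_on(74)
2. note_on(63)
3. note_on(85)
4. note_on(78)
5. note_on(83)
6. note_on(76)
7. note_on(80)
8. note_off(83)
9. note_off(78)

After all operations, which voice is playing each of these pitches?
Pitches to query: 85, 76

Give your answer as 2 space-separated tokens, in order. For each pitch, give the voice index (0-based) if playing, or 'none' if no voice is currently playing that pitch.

Op 1: note_on(74): voice 0 is free -> assigned | voices=[74 - - -]
Op 2: note_on(63): voice 1 is free -> assigned | voices=[74 63 - -]
Op 3: note_on(85): voice 2 is free -> assigned | voices=[74 63 85 -]
Op 4: note_on(78): voice 3 is free -> assigned | voices=[74 63 85 78]
Op 5: note_on(83): all voices busy, STEAL voice 0 (pitch 74, oldest) -> assign | voices=[83 63 85 78]
Op 6: note_on(76): all voices busy, STEAL voice 1 (pitch 63, oldest) -> assign | voices=[83 76 85 78]
Op 7: note_on(80): all voices busy, STEAL voice 2 (pitch 85, oldest) -> assign | voices=[83 76 80 78]
Op 8: note_off(83): free voice 0 | voices=[- 76 80 78]
Op 9: note_off(78): free voice 3 | voices=[- 76 80 -]

Answer: none 1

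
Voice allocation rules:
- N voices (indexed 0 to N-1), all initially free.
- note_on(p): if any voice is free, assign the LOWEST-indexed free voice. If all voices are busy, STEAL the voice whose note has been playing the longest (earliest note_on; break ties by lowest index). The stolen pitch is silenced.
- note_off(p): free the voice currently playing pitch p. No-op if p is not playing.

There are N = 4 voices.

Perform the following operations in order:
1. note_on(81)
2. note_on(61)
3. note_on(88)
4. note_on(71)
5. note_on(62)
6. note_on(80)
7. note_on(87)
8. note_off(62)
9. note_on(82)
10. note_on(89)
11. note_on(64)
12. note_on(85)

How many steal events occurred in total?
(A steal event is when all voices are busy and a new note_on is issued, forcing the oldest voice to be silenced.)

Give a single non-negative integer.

Op 1: note_on(81): voice 0 is free -> assigned | voices=[81 - - -]
Op 2: note_on(61): voice 1 is free -> assigned | voices=[81 61 - -]
Op 3: note_on(88): voice 2 is free -> assigned | voices=[81 61 88 -]
Op 4: note_on(71): voice 3 is free -> assigned | voices=[81 61 88 71]
Op 5: note_on(62): all voices busy, STEAL voice 0 (pitch 81, oldest) -> assign | voices=[62 61 88 71]
Op 6: note_on(80): all voices busy, STEAL voice 1 (pitch 61, oldest) -> assign | voices=[62 80 88 71]
Op 7: note_on(87): all voices busy, STEAL voice 2 (pitch 88, oldest) -> assign | voices=[62 80 87 71]
Op 8: note_off(62): free voice 0 | voices=[- 80 87 71]
Op 9: note_on(82): voice 0 is free -> assigned | voices=[82 80 87 71]
Op 10: note_on(89): all voices busy, STEAL voice 3 (pitch 71, oldest) -> assign | voices=[82 80 87 89]
Op 11: note_on(64): all voices busy, STEAL voice 1 (pitch 80, oldest) -> assign | voices=[82 64 87 89]
Op 12: note_on(85): all voices busy, STEAL voice 2 (pitch 87, oldest) -> assign | voices=[82 64 85 89]

Answer: 6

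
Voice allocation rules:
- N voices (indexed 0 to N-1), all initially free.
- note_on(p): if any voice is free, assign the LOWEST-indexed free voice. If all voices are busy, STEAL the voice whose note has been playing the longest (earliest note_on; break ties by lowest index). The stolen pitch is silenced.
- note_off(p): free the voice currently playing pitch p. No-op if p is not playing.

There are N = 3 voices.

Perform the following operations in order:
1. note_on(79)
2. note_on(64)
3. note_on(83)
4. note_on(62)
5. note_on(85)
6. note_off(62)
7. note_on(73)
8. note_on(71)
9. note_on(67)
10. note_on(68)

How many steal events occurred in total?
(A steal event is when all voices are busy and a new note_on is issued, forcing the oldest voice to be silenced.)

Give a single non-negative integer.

Op 1: note_on(79): voice 0 is free -> assigned | voices=[79 - -]
Op 2: note_on(64): voice 1 is free -> assigned | voices=[79 64 -]
Op 3: note_on(83): voice 2 is free -> assigned | voices=[79 64 83]
Op 4: note_on(62): all voices busy, STEAL voice 0 (pitch 79, oldest) -> assign | voices=[62 64 83]
Op 5: note_on(85): all voices busy, STEAL voice 1 (pitch 64, oldest) -> assign | voices=[62 85 83]
Op 6: note_off(62): free voice 0 | voices=[- 85 83]
Op 7: note_on(73): voice 0 is free -> assigned | voices=[73 85 83]
Op 8: note_on(71): all voices busy, STEAL voice 2 (pitch 83, oldest) -> assign | voices=[73 85 71]
Op 9: note_on(67): all voices busy, STEAL voice 1 (pitch 85, oldest) -> assign | voices=[73 67 71]
Op 10: note_on(68): all voices busy, STEAL voice 0 (pitch 73, oldest) -> assign | voices=[68 67 71]

Answer: 5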